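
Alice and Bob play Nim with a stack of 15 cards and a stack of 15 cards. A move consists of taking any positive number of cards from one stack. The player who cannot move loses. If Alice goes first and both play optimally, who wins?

Nim-sum: 15 ^ 15 = 0.
The nim-sum is 0, so this is a P-position: the player to move is in a losing position under optimal play; Alice is about to move from it and so loses — Bob wins.

Bob wins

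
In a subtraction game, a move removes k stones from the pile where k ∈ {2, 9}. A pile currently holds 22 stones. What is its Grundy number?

Grundy values for subtraction set {2, 9}:
k:     0  1  2  3  4  5  6  7  8  9 10 11 12 13 14 15 16 17 18 19 20 21 22
g(k):  0  0  1  1  0  0  1  1  0  2  1  0  0  1  1  0  0  1  1  0  2  1  0
So g(22) = 0.

0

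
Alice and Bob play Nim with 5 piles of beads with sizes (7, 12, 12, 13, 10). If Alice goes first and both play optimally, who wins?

Bob wins

Nim-sum: 7 ^ 12 ^ 12 ^ 13 ^ 10 = 0.
The nim-sum is 0, so this is a P-position: the player to move is in a losing position under optimal play; Alice is about to move from it and so loses — Bob wins.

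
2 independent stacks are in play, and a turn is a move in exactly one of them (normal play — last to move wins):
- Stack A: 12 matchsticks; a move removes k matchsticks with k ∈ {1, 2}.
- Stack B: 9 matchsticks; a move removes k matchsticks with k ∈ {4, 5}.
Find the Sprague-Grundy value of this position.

0

Build the Grundy sequence for stack A with g(k) = mex{g(k−s) : s ∈ {1, 2}, s ≤ k}:
g(0) = mex{} = 0
g(1) = mex{0} = 1
g(2) = mex{0,1} = 2
g(3) = mex{1,2} = 0
g(4) = mex{0,2} = 1
g(5) = mex{0,1} = 2
g(6) = mex{1,2} = 0
g(7) = mex{0,2} = 1
g(8) = mex{0,1} = 2
g(9) = mex{1,2} = 0
g(10) = mex{0,2} = 1
g(11) = mex{0,1} = 2
g(12) = mex{1,2} = 0
So g(12) = 0.
Build the Grundy sequence for stack B with g(k) = mex{g(k−s) : s ∈ {4, 5}, s ≤ k}:
k:     0  1  2  3  4  5  6  7  8  9
g(k):  0  0  0  0  1  1  1  1  2  0
So g(9) = 0.
The value of a disjunctive sum is the nim-sum of the parts.
Combined value = 0 XOR 0 = 0.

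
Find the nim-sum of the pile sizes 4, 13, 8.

1

Compute the nim-sum pairwise:
4 ⊕ 13 = 9
9 ⊕ 8 = 1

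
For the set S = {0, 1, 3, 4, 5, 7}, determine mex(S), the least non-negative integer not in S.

The values 0, 1 are all present; 2 is the first non-negative integer missing from the set.

2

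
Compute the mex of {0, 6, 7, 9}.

0 is in the set but 1 is not, so the mex is 1.

1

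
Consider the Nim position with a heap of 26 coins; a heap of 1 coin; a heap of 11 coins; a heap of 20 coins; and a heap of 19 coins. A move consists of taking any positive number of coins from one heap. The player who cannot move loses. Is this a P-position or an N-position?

N-position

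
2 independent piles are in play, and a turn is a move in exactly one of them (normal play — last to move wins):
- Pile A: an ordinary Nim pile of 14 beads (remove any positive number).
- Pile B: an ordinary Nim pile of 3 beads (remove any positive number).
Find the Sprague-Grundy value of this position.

13

Pile A is a plain Nim pile of size 14, so its Grundy value is 14.
Pile B is a plain Nim pile of size 3, so its Grundy value is 3.
By the Sprague-Grundy theorem, the Grundy value of a sum of independent games is the XOR of the component values.
Combined value = 14 ⊕ 3 = 13.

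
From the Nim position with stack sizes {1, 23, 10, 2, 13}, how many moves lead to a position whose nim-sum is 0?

Nim-sum: 1 XOR 23 XOR 10 XOR 2 XOR 13 = 19.
The overall nim-sum is X = 19. A stack of size p has a winning move iff p XOR X < p (reduce it to p XOR X).
  1: 1 XOR 19 = 18 ≥ 1 — no move.
  23: 23 XOR 19 = 4 < 23 — winning move (to 4).
  10: 10 XOR 19 = 25 ≥ 10 — no move.
  2: 2 XOR 19 = 17 ≥ 2 — no move.
  13: 13 XOR 19 = 30 ≥ 13 — no move.
That gives 1 winning move.

1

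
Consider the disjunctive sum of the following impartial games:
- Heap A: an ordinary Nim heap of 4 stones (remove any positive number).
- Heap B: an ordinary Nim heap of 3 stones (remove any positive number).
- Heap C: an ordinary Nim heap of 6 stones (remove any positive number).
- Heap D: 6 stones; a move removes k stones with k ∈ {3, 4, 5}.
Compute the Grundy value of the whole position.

Heap A is a plain Nim heap of size 4, so its Grundy value is 4.
Heap B is a plain Nim heap of size 3, so its Grundy value is 3.
Heap C is a plain Nim heap of size 6, so its Grundy value is 6.
Build the Grundy sequence for heap D with g(k) = mex{g(k−s) : s ∈ {3, 4, 5}, s ≤ k}:
k:     0  1  2  3  4  5  6
g(k):  0  0  0  1  1  1  2
So g(6) = 2.
By the Sprague-Grundy theorem, the Grundy value of a sum of independent games is the XOR of the component values.
Combined value = 4 XOR 3 XOR 6 XOR 2 = 3.

3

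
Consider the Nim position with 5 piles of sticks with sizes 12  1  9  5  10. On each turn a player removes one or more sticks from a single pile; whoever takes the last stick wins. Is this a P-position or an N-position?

Compute the nim-sum pairwise:
12 ^ 1 = 13
13 ^ 9 = 4
4 ^ 5 = 1
1 ^ 10 = 11
The nim-sum is 11 ≠ 0, so this is an N-position: the player to move can win.

N-position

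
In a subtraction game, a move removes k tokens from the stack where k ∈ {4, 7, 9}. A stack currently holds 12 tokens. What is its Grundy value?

3

Build the Grundy sequence with g(k) = mex{g(k−s) : s ∈ {4, 7, 9}, s ≤ k}:
k:     0  1  2  3  4  5  6  7  8  9 10 11 12
g(k):  0  0  0  0  1  1  1  1  2  2  2  2  3
So g(12) = 3.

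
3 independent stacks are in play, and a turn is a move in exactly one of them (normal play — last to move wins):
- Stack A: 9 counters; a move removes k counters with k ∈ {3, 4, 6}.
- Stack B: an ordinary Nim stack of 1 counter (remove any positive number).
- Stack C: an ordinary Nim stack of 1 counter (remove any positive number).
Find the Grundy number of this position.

Build the Grundy sequence for stack A with g(k) = mex{g(k−s) : s ∈ {3, 4, 6}, s ≤ k}:
g(0) = mex{} = 0
g(1) = mex{} = 0
g(2) = mex{} = 0
g(3) = mex{0} = 1
g(4) = mex{0} = 1
g(5) = mex{0} = 1
g(6) = mex{0,1} = 2
g(7) = mex{0,1} = 2
g(8) = mex{0,1} = 2
g(9) = mex{1,2} = 0
So g(9) = 0.
Stack B is a plain Nim stack of size 1, so its Grundy value is 1.
Stack C is a plain Nim stack of size 1, so its Grundy value is 1.
By the Sprague-Grundy theorem, the Grundy value of a sum of independent games is the XOR of the component values.
Combined value = 0 XOR 1 XOR 1 = 0.

0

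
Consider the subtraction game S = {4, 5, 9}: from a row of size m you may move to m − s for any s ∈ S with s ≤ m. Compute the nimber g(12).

Compute g(0), g(1), … for moves {4, 5, 9}:
g(0) = mex{} = 0
g(1) = mex{} = 0
g(2) = mex{} = 0
g(3) = mex{} = 0
g(4) = mex{0} = 1
g(5) = mex{0} = 1
g(6) = mex{0} = 1
g(7) = mex{0} = 1
g(8) = mex{0,1} = 2
g(9) = mex{0,1} = 2
g(10) = mex{0,1} = 2
g(11) = mex{0,1} = 2
g(12) = mex{0,1,2} = 3
So g(12) = 3.

3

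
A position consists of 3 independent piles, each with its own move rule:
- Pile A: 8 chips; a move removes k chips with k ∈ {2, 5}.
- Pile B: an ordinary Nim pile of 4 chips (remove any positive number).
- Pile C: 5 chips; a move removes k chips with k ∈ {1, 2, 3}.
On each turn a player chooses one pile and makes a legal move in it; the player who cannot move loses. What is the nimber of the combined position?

5

Grundy values for pile A (subtraction set {2, 5}):
k:     0  1  2  3  4  5  6  7  8
g(k):  0  0  1  1  0  2  1  0  0
So g(8) = 0.
Pile B is a plain Nim pile of size 4, so its Grundy value is 4.
Build the Grundy sequence for pile C with g(k) = mex{g(k−s) : s ∈ {1, 2, 3}, s ≤ k}:
k:     0  1  2  3  4  5
g(k):  0  1  2  3  0  1
So g(5) = 1.
By the Sprague-Grundy theorem, the Grundy value of a sum of independent games is the XOR of the component values.
Combined value = 0 XOR 4 XOR 1 = 5.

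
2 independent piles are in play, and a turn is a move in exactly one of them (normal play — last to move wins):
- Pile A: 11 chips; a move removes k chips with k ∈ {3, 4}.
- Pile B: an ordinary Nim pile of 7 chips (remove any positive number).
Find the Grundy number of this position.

Grundy values for pile A (subtraction set {3, 4}):
k:     0  1  2  3  4  5  6  7  8  9 10 11
g(k):  0  0  0  1  1  1  2  0  0  0  1  1
So g(11) = 1.
Pile B is a plain Nim pile of size 7, so its Grundy value is 7.
By the Sprague-Grundy theorem, the Grundy value of a sum of independent games is the XOR of the component values.
Combined value = 1 XOR 7 = 6.

6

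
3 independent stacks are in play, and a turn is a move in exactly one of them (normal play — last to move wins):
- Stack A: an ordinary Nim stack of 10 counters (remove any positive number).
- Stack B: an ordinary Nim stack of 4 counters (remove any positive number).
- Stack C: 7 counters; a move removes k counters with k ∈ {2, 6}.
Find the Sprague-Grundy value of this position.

Stack A is a plain Nim stack of size 10, so its Grundy value is 10.
Stack B is a plain Nim stack of size 4, so its Grundy value is 4.
Grundy values for stack C (subtraction set {2, 6}):
g(0) = mex{} = 0
g(1) = mex{} = 0
g(2) = mex{0} = 1
g(3) = mex{0} = 1
g(4) = mex{1} = 0
g(5) = mex{1} = 0
g(6) = mex{0} = 1
g(7) = mex{0} = 1
So g(7) = 1.
The value of a disjunctive sum is the nim-sum of the parts.
Combined value = 10 XOR 4 XOR 1 = 15.

15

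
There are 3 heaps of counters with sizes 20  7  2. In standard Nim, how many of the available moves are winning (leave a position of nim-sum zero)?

1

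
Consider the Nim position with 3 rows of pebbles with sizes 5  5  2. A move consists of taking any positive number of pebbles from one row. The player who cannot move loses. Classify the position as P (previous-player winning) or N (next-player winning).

N-position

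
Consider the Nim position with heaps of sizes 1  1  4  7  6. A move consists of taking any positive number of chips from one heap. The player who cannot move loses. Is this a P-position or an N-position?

N-position

In binary:
  001  (1)
  001  (1)
  100  (4)
  111  (7)
  110  (6)
  ---
  101  (5)
The nim-sum is 5 ≠ 0, so this is an N-position: the player to move can win.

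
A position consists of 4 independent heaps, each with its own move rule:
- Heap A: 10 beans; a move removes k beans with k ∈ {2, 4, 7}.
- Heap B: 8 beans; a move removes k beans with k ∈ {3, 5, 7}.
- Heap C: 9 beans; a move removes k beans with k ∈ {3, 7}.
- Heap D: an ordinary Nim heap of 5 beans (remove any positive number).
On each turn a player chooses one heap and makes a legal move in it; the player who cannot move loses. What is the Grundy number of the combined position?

For heap A, compute g(0), g(1), … with moves {2, 4, 7}:
k:     0  1  2  3  4  5  6  7  8  9 10
g(k):  0  0  1  1  2  2  0  3  1  0  2
So g(10) = 2.
For heap B, compute g(0), g(1), … with moves {3, 5, 7}:
g(0) = mex{} = 0
g(1) = mex{} = 0
g(2) = mex{} = 0
g(3) = mex{0} = 1
g(4) = mex{0} = 1
g(5) = mex{0} = 1
g(6) = mex{0,1} = 2
g(7) = mex{0,1} = 2
g(8) = mex{0,1} = 2
So g(8) = 2.
For heap C, compute g(0), g(1), … with moves {3, 7}:
k:     0  1  2  3  4  5  6  7  8  9
g(k):  0  0  0  1  1  1  0  2  2  1
So g(9) = 1.
Heap D is a plain Nim heap of size 5, so its Grundy value is 5.
The value of a disjunctive sum is the nim-sum of the parts.
Combined value = 2 XOR 2 XOR 1 XOR 5 = 4.

4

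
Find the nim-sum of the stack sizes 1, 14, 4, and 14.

5

Compute the nim-sum pairwise:
1 XOR 14 = 15
15 XOR 4 = 11
11 XOR 14 = 5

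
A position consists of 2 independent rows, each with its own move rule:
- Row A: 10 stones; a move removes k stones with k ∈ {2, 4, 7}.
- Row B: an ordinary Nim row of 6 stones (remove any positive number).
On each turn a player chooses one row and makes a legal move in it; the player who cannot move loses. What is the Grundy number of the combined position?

4

Grundy values for row A (subtraction set {2, 4, 7}):
g(0) = mex{} = 0
g(1) = mex{} = 0
g(2) = mex{0} = 1
g(3) = mex{0} = 1
g(4) = mex{0,1} = 2
g(5) = mex{0,1} = 2
g(6) = mex{1,2} = 0
g(7) = mex{0,1,2} = 3
g(8) = mex{0,2} = 1
g(9) = mex{1,2,3} = 0
g(10) = mex{0,1} = 2
So g(10) = 2.
Row B is a plain Nim row of size 6, so its Grundy value is 6.
The value of a disjunctive sum is the nim-sum of the parts.
Combined value = 2 XOR 6 = 4.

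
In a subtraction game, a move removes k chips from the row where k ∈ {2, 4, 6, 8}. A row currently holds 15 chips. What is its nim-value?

Grundy values for subtraction set {2, 4, 6, 8}:
k:     0  1  2  3  4  5  6  7  8  9 10 11 12 13 14 15
g(k):  0  0  1  1  2  2  3  3  4  4  0  0  1  1  2  2
So g(15) = 2.

2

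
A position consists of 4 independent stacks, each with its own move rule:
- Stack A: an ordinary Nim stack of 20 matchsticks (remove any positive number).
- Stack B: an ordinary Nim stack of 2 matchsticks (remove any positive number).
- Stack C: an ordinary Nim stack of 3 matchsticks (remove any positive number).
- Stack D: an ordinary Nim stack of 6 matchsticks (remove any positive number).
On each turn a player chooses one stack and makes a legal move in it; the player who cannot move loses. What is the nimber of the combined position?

Stack A is a plain Nim stack of size 20, so its Grundy value is 20.
Stack B is a plain Nim stack of size 2, so its Grundy value is 2.
Stack C is a plain Nim stack of size 3, so its Grundy value is 3.
Stack D is a plain Nim stack of size 6, so its Grundy value is 6.
By the Sprague-Grundy theorem, the Grundy value of a sum of independent games is the XOR of the component values.
Combined value = 20 ⊕ 2 ⊕ 3 ⊕ 6 = 19.

19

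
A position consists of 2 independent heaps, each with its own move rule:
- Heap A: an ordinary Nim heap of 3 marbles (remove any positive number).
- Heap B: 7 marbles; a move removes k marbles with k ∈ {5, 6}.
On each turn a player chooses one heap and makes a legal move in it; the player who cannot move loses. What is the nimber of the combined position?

2

Heap A is a plain Nim heap of size 3, so its Grundy value is 3.
Build the Grundy sequence for heap B with g(k) = mex{g(k−s) : s ∈ {5, 6}, s ≤ k}:
k:     0  1  2  3  4  5  6  7
g(k):  0  0  0  0  0  1  1  1
So g(7) = 1.
By the Sprague-Grundy theorem, the Grundy value of a sum of independent games is the XOR of the component values.
Combined value = 3 XOR 1 = 2.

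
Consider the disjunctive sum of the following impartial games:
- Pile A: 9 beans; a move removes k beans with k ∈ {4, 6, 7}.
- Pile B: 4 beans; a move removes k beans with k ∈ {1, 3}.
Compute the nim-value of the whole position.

For pile A, compute g(0), g(1), … with moves {4, 6, 7}:
g(0) = mex{} = 0
g(1) = mex{} = 0
g(2) = mex{} = 0
g(3) = mex{} = 0
g(4) = mex{0} = 1
g(5) = mex{0} = 1
g(6) = mex{0} = 1
g(7) = mex{0} = 1
g(8) = mex{0,1} = 2
g(9) = mex{0,1} = 2
So g(9) = 2.
Grundy values for pile B (subtraction set {1, 3}):
g(0) = mex{} = 0
g(1) = mex{0} = 1
g(2) = mex{1} = 0
g(3) = mex{0} = 1
g(4) = mex{1} = 0
So g(4) = 0.
The value of a disjunctive sum is the nim-sum of the parts.
Combined value = 2 ⊕ 0 = 2.

2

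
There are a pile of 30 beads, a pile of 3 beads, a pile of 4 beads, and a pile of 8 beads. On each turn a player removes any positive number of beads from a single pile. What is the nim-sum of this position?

17

Nim-sum: 30 ⊕ 3 ⊕ 4 ⊕ 8 = 17.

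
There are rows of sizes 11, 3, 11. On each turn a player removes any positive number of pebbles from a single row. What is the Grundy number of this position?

3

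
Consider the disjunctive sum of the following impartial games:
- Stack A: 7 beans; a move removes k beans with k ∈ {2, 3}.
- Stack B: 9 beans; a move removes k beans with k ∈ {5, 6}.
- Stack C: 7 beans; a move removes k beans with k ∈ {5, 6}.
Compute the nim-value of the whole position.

For stack A, compute g(0), g(1), … with moves {2, 3}:
g(0) = mex{} = 0
g(1) = mex{} = 0
g(2) = mex{0} = 1
g(3) = mex{0} = 1
g(4) = mex{0,1} = 2
g(5) = mex{1} = 0
g(6) = mex{1,2} = 0
g(7) = mex{0,2} = 1
So g(7) = 1.
Grundy values for stack B (subtraction set {5, 6}):
k:     0  1  2  3  4  5  6  7  8  9
g(k):  0  0  0  0  0  1  1  1  1  1
So g(9) = 1.
Build the Grundy sequence for stack C with g(k) = mex{g(k−s) : s ∈ {5, 6}, s ≤ k}:
g(0) = mex{} = 0
g(1) = mex{} = 0
g(2) = mex{} = 0
g(3) = mex{} = 0
g(4) = mex{} = 0
g(5) = mex{0} = 1
g(6) = mex{0} = 1
g(7) = mex{0} = 1
So g(7) = 1.
The value of a disjunctive sum is the nim-sum of the parts.
Combined value = 1 ⊕ 1 ⊕ 1 = 1.

1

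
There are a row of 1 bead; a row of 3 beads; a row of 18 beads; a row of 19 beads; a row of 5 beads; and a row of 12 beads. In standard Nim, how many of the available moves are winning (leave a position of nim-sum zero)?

Nim-sum: 1 XOR 3 XOR 18 XOR 19 XOR 5 XOR 12 = 10.
The overall nim-sum is X = 10. A row of size p has a winning move iff p XOR X < p (reduce it to p XOR X).
  1: 1 XOR 10 = 11 ≥ 1 — no move.
  3: 3 XOR 10 = 9 ≥ 3 — no move.
  18: 18 XOR 10 = 24 ≥ 18 — no move.
  19: 19 XOR 10 = 25 ≥ 19 — no move.
  5: 5 XOR 10 = 15 ≥ 5 — no move.
  12: 12 XOR 10 = 6 < 12 — winning move (to 6).
That gives 1 winning move.

1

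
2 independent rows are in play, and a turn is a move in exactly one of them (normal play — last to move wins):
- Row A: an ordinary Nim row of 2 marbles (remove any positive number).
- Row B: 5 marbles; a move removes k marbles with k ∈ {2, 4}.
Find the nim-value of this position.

0

Row A is a plain Nim row of size 2, so its Grundy value is 2.
For row B, compute g(0), g(1), … with moves {2, 4}:
k:     0  1  2  3  4  5
g(k):  0  0  1  1  2  2
So g(5) = 2.
The value of a disjunctive sum is the nim-sum of the parts.
Combined value = 2 XOR 2 = 0.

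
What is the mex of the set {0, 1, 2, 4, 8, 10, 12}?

The values 0, 1, 2 are all present; 3 is the first non-negative integer missing from the set.

3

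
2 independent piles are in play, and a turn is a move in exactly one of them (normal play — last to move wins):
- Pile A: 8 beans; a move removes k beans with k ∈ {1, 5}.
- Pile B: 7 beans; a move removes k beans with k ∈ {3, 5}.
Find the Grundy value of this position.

2

Grundy values for pile A (subtraction set {1, 5}):
k:     0  1  2  3  4  5  6  7  8
g(k):  0  1  0  1  0  1  0  1  0
So g(8) = 0.
Build the Grundy sequence for pile B with g(k) = mex{g(k−s) : s ∈ {3, 5}, s ≤ k}:
g(0) = mex{} = 0
g(1) = mex{} = 0
g(2) = mex{} = 0
g(3) = mex{0} = 1
g(4) = mex{0} = 1
g(5) = mex{0} = 1
g(6) = mex{0,1} = 2
g(7) = mex{0,1} = 2
So g(7) = 2.
By the Sprague-Grundy theorem, the Grundy value of a sum of independent games is the XOR of the component values.
Combined value = 0 ⊕ 2 = 2.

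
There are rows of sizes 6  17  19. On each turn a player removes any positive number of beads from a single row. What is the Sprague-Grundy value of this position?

4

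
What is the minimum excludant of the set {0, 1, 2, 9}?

3

The values 0, 1, 2 are all present; 3 is the first non-negative integer missing from the set.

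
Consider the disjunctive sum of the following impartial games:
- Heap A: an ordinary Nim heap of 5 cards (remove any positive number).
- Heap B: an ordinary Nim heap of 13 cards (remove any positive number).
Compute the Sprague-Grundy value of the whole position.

Heap A is a plain Nim heap of size 5, so its Grundy value is 5.
Heap B is a plain Nim heap of size 13, so its Grundy value is 13.
By the Sprague-Grundy theorem, the Grundy value of a sum of independent games is the XOR of the component values.
Combined value = 5 XOR 13 = 8.

8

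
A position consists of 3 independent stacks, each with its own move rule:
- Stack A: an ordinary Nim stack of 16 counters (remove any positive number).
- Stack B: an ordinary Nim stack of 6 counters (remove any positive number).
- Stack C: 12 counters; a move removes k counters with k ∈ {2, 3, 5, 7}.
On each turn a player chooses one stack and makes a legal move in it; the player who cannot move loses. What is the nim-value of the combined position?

23

Stack A is a plain Nim stack of size 16, so its Grundy value is 16.
Stack B is a plain Nim stack of size 6, so its Grundy value is 6.
Grundy values for stack C (subtraction set {2, 3, 5, 7}):
g(0) = mex{} = 0
g(1) = mex{} = 0
g(2) = mex{0} = 1
g(3) = mex{0} = 1
g(4) = mex{0,1} = 2
g(5) = mex{0,1} = 2
g(6) = mex{0,1,2} = 3
g(7) = mex{0,1,2} = 3
g(8) = mex{0,1,2,3} = 4
g(9) = mex{1,2,3} = 0
g(10) = mex{1,2,3,4} = 0
g(11) = mex{0,2,3,4} = 1
g(12) = mex{0,2,3} = 1
So g(12) = 1.
The value of a disjunctive sum is the nim-sum of the parts.
Combined value = 16 XOR 6 XOR 1 = 23.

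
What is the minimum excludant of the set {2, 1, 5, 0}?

The values 0, 1, 2 are all present; 3 is the first non-negative integer missing from the set.

3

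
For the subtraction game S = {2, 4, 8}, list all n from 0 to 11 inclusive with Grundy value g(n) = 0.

0, 1, 6, 7

Compute g(0), g(1), … for moves {2, 4, 8}:
k:     0  1  2  3  4  5  6  7  8  9 10 11
g(k):  0  0  1  1  2  2  0  0  1  1  2  2
The P-positions (g = 0) in 0..11 are 0, 1, 6, 7.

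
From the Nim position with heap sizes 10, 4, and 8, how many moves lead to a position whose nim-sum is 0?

1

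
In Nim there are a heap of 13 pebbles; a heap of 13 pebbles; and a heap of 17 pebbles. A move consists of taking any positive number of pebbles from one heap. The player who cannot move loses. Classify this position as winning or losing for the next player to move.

Nim-sum: 13 ⊕ 13 ⊕ 17 = 17.
The nim-sum is 17 ≠ 0, so this is an N-position: the player to move can win.

Winning position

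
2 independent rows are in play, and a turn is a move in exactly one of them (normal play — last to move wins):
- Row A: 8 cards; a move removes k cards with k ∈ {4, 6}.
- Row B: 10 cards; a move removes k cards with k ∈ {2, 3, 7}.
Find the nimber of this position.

2

Build the Grundy sequence for row A with g(k) = mex{g(k−s) : s ∈ {4, 6}, s ≤ k}:
k:     0  1  2  3  4  5  6  7  8
g(k):  0  0  0  0  1  1  1  1  2
So g(8) = 2.
For row B, compute g(0), g(1), … with moves {2, 3, 7}:
g(0) = mex{} = 0
g(1) = mex{} = 0
g(2) = mex{0} = 1
g(3) = mex{0} = 1
g(4) = mex{0,1} = 2
g(5) = mex{1} = 0
g(6) = mex{1,2} = 0
g(7) = mex{0,2} = 1
g(8) = mex{0} = 1
g(9) = mex{0,1} = 2
g(10) = mex{1} = 0
So g(10) = 0.
The value of a disjunctive sum is the nim-sum of the parts.
Combined value = 2 XOR 0 = 2.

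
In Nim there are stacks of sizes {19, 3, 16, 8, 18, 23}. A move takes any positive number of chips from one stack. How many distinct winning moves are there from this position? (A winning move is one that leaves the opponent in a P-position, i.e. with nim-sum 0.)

1

Compute the nim-sum pairwise:
19 ⊕ 3 = 16
16 ⊕ 16 = 0
0 ⊕ 8 = 8
8 ⊕ 18 = 26
26 ⊕ 23 = 13
The overall nim-sum is X = 13. A stack of size p has a winning move iff p XOR X < p (reduce it to p XOR X).
  19: 19 XOR 13 = 30 ≥ 19 — no move.
  3: 3 XOR 13 = 14 ≥ 3 — no move.
  16: 16 XOR 13 = 29 ≥ 16 — no move.
  8: 8 XOR 13 = 5 < 8 — winning move (to 5).
  18: 18 XOR 13 = 31 ≥ 18 — no move.
  23: 23 XOR 13 = 26 ≥ 23 — no move.
That gives 1 winning move.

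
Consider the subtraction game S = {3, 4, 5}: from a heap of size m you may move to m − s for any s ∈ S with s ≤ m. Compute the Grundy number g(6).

Build the Grundy sequence with g(k) = mex{g(k−s) : s ∈ {3, 4, 5}, s ≤ k}:
k:     0  1  2  3  4  5  6
g(k):  0  0  0  1  1  1  2
So g(6) = 2.

2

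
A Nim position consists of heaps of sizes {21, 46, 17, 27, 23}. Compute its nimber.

Compute the nim-sum pairwise:
21 ⊕ 46 = 59
59 ⊕ 17 = 42
42 ⊕ 27 = 49
49 ⊕ 23 = 38

38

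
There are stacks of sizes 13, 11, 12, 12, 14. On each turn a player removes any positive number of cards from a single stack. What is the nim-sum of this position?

Compute the nim-sum pairwise:
13 XOR 11 = 6
6 XOR 12 = 10
10 XOR 12 = 6
6 XOR 14 = 8

8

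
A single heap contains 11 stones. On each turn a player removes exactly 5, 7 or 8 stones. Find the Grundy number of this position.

Grundy values for subtraction set {5, 7, 8}:
g(0) = mex{} = 0
g(1) = mex{} = 0
g(2) = mex{} = 0
g(3) = mex{} = 0
g(4) = mex{} = 0
g(5) = mex{0} = 1
g(6) = mex{0} = 1
g(7) = mex{0} = 1
g(8) = mex{0} = 1
g(9) = mex{0} = 1
g(10) = mex{0,1} = 2
g(11) = mex{0,1} = 2
So g(11) = 2.

2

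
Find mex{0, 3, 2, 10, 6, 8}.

1

0 is in the set but 1 is not, so the mex is 1.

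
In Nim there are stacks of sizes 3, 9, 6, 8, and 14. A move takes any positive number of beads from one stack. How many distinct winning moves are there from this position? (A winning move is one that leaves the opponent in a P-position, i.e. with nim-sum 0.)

Compute the nim-sum pairwise:
3 XOR 9 = 10
10 XOR 6 = 12
12 XOR 8 = 4
4 XOR 14 = 10
The overall nim-sum is X = 10. A stack of size p has a winning move iff p XOR X < p (reduce it to p XOR X).
  3: 3 XOR 10 = 9 ≥ 3 — no move.
  9: 9 XOR 10 = 3 < 9 — winning move (to 3).
  6: 6 XOR 10 = 12 ≥ 6 — no move.
  8: 8 XOR 10 = 2 < 8 — winning move (to 2).
  14: 14 XOR 10 = 4 < 14 — winning move (to 4).
That gives 3 winning moves.

3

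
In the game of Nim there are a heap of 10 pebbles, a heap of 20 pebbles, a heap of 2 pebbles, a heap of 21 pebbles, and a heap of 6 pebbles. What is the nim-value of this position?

Write each in binary and XOR column by column:
  01010  (10)
  10100  (20)
  00010  (2)
  10101  (21)
  00110  (6)
  -----
  01111  (15)

15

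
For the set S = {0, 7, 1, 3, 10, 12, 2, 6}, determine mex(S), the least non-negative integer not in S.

The values 0, 1, 2, 3 are all present; 4 is the first non-negative integer missing from the set.

4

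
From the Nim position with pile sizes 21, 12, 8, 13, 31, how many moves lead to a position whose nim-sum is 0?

Nim-sum: 21 ^ 12 ^ 8 ^ 13 ^ 31 = 3.
The overall nim-sum is X = 3. A pile of size p has a winning move iff p XOR X < p (reduce it to p XOR X).
  21: 21 XOR 3 = 22 ≥ 21 — no move.
  12: 12 XOR 3 = 15 ≥ 12 — no move.
  8: 8 XOR 3 = 11 ≥ 8 — no move.
  13: 13 XOR 3 = 14 ≥ 13 — no move.
  31: 31 XOR 3 = 28 < 31 — winning move (to 28).
That gives 1 winning move.

1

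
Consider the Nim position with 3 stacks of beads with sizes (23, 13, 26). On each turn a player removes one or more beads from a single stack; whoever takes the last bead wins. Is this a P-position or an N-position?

Write each in binary and XOR column by column:
  10111  (23)
  01101  (13)
  11010  (26)
  -----
  00000  (0)
The nim-sum is 0, so this is a P-position: the player to move is in a losing position under optimal play.

P-position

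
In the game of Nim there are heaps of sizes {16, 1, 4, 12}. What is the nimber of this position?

25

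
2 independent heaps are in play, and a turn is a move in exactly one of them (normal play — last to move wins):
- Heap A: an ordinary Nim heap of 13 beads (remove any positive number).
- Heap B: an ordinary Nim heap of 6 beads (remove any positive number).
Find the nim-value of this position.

Heap A is a plain Nim heap of size 13, so its Grundy value is 13.
Heap B is a plain Nim heap of size 6, so its Grundy value is 6.
By the Sprague-Grundy theorem, the Grundy value of a sum of independent games is the XOR of the component values.
Combined value = 13 ⊕ 6 = 11.

11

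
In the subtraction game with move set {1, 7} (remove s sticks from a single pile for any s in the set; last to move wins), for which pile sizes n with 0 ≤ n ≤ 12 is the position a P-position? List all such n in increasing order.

0, 2, 4, 6, 8, 10, 12

Grundy values for subtraction set {1, 7}:
k:     0  1  2  3  4  5  6  7  8  9 10 11 12
g(k):  0  1  0  1  0  1  0  1  0  1  0  1  0
The P-positions (g = 0) in 0..12 are 0, 2, 4, 6, 8, 10, 12.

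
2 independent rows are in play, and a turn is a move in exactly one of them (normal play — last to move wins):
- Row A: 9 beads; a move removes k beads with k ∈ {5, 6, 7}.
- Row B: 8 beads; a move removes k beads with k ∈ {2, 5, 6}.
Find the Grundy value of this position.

Build the Grundy sequence for row A with g(k) = mex{g(k−s) : s ∈ {5, 6, 7}, s ≤ k}:
g(0) = mex{} = 0
g(1) = mex{} = 0
g(2) = mex{} = 0
g(3) = mex{} = 0
g(4) = mex{} = 0
g(5) = mex{0} = 1
g(6) = mex{0} = 1
g(7) = mex{0} = 1
g(8) = mex{0} = 1
g(9) = mex{0} = 1
So g(9) = 1.
Build the Grundy sequence for row B with g(k) = mex{g(k−s) : s ∈ {2, 5, 6}, s ≤ k}:
g(0) = mex{} = 0
g(1) = mex{} = 0
g(2) = mex{0} = 1
g(3) = mex{0} = 1
g(4) = mex{1} = 0
g(5) = mex{0,1} = 2
g(6) = mex{0} = 1
g(7) = mex{0,1,2} = 3
g(8) = mex{1} = 0
So g(8) = 0.
By the Sprague-Grundy theorem, the Grundy value of a sum of independent games is the XOR of the component values.
Combined value = 1 XOR 0 = 1.

1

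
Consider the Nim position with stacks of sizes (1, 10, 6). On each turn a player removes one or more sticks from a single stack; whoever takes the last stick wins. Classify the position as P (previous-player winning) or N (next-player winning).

Write each in binary and XOR column by column:
  0001  (1)
  1010  (10)
  0110  (6)
  ----
  1101  (13)
The nim-sum is 13 ≠ 0, so this is an N-position: the player to move can win.

N-position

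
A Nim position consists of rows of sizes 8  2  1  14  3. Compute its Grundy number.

6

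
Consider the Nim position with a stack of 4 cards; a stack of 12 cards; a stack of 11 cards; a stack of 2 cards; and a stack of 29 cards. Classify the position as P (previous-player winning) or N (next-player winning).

N-position

Compute the nim-sum pairwise:
4 ⊕ 12 = 8
8 ⊕ 11 = 3
3 ⊕ 2 = 1
1 ⊕ 29 = 28
The nim-sum is 28 ≠ 0, so this is an N-position: the player to move can win.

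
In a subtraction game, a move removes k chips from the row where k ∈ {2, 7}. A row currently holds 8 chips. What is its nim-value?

2

Compute g(0), g(1), … for moves {2, 7}:
k:     0  1  2  3  4  5  6  7  8
g(k):  0  0  1  1  0  0  1  1  2
So g(8) = 2.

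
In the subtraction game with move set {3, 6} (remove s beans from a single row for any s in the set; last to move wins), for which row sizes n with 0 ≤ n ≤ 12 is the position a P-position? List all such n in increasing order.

Compute g(0), g(1), … for moves {3, 6}:
k:     0  1  2  3  4  5  6  7  8  9 10 11 12
g(k):  0  0  0  1  1  1  2  2  2  0  0  0  1
The P-positions (g = 0) in 0..12 are 0, 1, 2, 9, 10, 11.

0, 1, 2, 9, 10, 11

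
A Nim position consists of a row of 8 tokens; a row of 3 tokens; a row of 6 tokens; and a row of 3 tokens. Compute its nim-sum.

Nim-sum: 8 XOR 3 XOR 6 XOR 3 = 14.

14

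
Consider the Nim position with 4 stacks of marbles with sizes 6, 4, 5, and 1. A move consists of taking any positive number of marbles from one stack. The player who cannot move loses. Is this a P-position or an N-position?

Write each in binary and XOR column by column:
  110  (6)
  100  (4)
  101  (5)
  001  (1)
  ---
  110  (6)
The nim-sum is 6 ≠ 0, so this is an N-position: the player to move can win.

N-position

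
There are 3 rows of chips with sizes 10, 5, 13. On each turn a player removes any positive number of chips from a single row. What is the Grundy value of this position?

Nim-sum: 10 XOR 5 XOR 13 = 2.

2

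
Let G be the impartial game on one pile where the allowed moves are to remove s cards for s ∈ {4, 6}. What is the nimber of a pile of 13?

0

Compute g(0), g(1), … for moves {4, 6}:
g(0) = mex{} = 0
g(1) = mex{} = 0
g(2) = mex{} = 0
g(3) = mex{} = 0
g(4) = mex{0} = 1
g(5) = mex{0} = 1
g(6) = mex{0} = 1
g(7) = mex{0} = 1
g(8) = mex{0,1} = 2
g(9) = mex{0,1} = 2
g(10) = mex{1} = 0
g(11) = mex{1} = 0
g(12) = mex{1,2} = 0
g(13) = mex{1,2} = 0
So g(13) = 0.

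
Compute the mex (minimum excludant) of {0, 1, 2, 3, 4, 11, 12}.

The values 0, 1, 2, 3, 4 are all present; 5 is the first non-negative integer missing from the set.

5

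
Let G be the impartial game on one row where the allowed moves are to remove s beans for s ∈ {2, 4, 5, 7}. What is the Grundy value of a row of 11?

Build the Grundy sequence with g(k) = mex{g(k−s) : s ∈ {2, 4, 5, 7}, s ≤ k}:
g(0) = mex{} = 0
g(1) = mex{} = 0
g(2) = mex{0} = 1
g(3) = mex{0} = 1
g(4) = mex{0,1} = 2
g(5) = mex{0,1} = 2
g(6) = mex{0,1,2} = 3
g(7) = mex{0,1,2} = 3
g(8) = mex{0,1,2,3} = 4
g(9) = mex{1,2,3} = 0
g(10) = mex{1,2,3,4} = 0
g(11) = mex{0,2,3} = 1
So g(11) = 1.

1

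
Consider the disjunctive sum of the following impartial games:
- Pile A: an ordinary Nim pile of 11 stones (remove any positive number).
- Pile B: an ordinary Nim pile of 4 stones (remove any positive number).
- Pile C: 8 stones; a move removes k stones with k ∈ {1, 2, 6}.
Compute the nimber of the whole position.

Pile A is a plain Nim pile of size 11, so its Grundy value is 11.
Pile B is a plain Nim pile of size 4, so its Grundy value is 4.
Build the Grundy sequence for pile C with g(k) = mex{g(k−s) : s ∈ {1, 2, 6}, s ≤ k}:
g(0) = mex{} = 0
g(1) = mex{0} = 1
g(2) = mex{0,1} = 2
g(3) = mex{1,2} = 0
g(4) = mex{0,2} = 1
g(5) = mex{0,1} = 2
g(6) = mex{0,1,2} = 3
g(7) = mex{1,2,3} = 0
g(8) = mex{0,2,3} = 1
So g(8) = 1.
The value of a disjunctive sum is the nim-sum of the parts.
Combined value = 11 XOR 4 XOR 1 = 14.

14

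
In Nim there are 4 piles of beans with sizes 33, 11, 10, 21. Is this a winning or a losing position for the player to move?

Nim-sum: 33 ^ 11 ^ 10 ^ 21 = 53.
The nim-sum is 53 ≠ 0, so this is an N-position: the player to move can win.

Winning position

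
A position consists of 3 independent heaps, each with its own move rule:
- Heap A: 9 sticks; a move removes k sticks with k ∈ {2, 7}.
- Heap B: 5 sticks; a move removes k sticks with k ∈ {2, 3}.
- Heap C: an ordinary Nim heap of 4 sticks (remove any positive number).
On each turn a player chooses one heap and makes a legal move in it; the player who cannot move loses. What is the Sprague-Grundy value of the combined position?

4

For heap A, compute g(0), g(1), … with moves {2, 7}:
k:     0  1  2  3  4  5  6  7  8  9
g(k):  0  0  1  1  0  0  1  1  2  0
So g(9) = 0.
Build the Grundy sequence for heap B with g(k) = mex{g(k−s) : s ∈ {2, 3}, s ≤ k}:
k:     0  1  2  3  4  5
g(k):  0  0  1  1  2  0
So g(5) = 0.
Heap C is a plain Nim heap of size 4, so its Grundy value is 4.
By the Sprague-Grundy theorem, the Grundy value of a sum of independent games is the XOR of the component values.
Combined value = 0 XOR 0 XOR 4 = 4.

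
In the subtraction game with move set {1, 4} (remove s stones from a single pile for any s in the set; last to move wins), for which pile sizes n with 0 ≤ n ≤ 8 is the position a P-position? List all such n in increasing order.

Build the Grundy sequence with g(k) = mex{g(k−s) : s ∈ {1, 4}, s ≤ k}:
k:     0  1  2  3  4  5  6  7  8
g(k):  0  1  0  1  2  0  1  0  1
The P-positions (g = 0) in 0..8 are 0, 2, 5, 7.

0, 2, 5, 7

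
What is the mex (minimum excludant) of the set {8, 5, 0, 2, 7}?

1

0 is in the set but 1 is not, so the mex is 1.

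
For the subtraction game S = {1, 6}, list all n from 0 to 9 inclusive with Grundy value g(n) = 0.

Compute g(0), g(1), … for moves {1, 6}:
k:     0  1  2  3  4  5  6  7  8  9
g(k):  0  1  0  1  0  1  2  0  1  0
The P-positions (g = 0) in 0..9 are 0, 2, 4, 7, 9.

0, 2, 4, 7, 9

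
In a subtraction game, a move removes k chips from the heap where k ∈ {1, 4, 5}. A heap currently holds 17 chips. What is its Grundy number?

1

Compute g(0), g(1), … for moves {1, 4, 5}:
k:     0  1  2  3  4  5  6  7  8  9 10 11 12 13 14 15 16 17
g(k):  0  1  0  1  2  3  2  3  0  1  0  1  2  3  2  3  0  1
So g(17) = 1.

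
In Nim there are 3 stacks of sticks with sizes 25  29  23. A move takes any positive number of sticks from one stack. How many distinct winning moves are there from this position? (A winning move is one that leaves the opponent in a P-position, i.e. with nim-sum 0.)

Compute the nim-sum pairwise:
25 ^ 29 = 4
4 ^ 23 = 19
The overall nim-sum is X = 19. A stack of size p has a winning move iff p XOR X < p (reduce it to p XOR X).
  25: 25 XOR 19 = 10 < 25 — winning move (to 10).
  29: 29 XOR 19 = 14 < 29 — winning move (to 14).
  23: 23 XOR 19 = 4 < 23 — winning move (to 4).
That gives 3 winning moves.

3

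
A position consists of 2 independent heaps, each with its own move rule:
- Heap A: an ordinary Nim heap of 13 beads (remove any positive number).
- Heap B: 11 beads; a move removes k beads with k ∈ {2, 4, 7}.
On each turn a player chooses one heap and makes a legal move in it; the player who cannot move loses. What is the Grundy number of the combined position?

12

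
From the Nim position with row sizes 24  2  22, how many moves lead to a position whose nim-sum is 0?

1

Nim-sum: 24 ^ 2 ^ 22 = 12.
The overall nim-sum is X = 12. A row of size p has a winning move iff p XOR X < p (reduce it to p XOR X).
  24: 24 XOR 12 = 20 < 24 — winning move (to 20).
  2: 2 XOR 12 = 14 ≥ 2 — no move.
  22: 22 XOR 12 = 26 ≥ 22 — no move.
That gives 1 winning move.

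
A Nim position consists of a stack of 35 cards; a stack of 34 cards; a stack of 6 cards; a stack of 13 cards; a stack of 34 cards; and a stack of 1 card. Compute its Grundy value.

Compute the nim-sum pairwise:
35 ⊕ 34 = 1
1 ⊕ 6 = 7
7 ⊕ 13 = 10
10 ⊕ 34 = 40
40 ⊕ 1 = 41

41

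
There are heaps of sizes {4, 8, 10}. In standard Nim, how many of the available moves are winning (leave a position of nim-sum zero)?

1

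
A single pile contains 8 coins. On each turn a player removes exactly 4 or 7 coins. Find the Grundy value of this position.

2

Compute g(0), g(1), … for moves {4, 7}:
k:     0  1  2  3  4  5  6  7  8
g(k):  0  0  0  0  1  1  1  1  2
So g(8) = 2.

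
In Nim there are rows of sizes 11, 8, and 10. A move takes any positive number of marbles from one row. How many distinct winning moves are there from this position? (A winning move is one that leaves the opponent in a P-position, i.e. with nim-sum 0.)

3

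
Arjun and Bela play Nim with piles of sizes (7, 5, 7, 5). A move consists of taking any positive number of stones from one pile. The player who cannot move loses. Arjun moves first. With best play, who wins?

Nim-sum: 7 ⊕ 5 ⊕ 7 ⊕ 5 = 0.
The nim-sum is 0, so this is a P-position: the player to move is in a losing position under optimal play; Arjun is about to move from it and so loses — Bela wins.

Bela wins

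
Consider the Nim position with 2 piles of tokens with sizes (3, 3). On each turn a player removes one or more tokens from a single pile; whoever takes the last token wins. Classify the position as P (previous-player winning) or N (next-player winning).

Compute the nim-sum pairwise:
3 ⊕ 3 = 0
The nim-sum is 0, so this is a P-position: the player to move is in a losing position under optimal play.

P-position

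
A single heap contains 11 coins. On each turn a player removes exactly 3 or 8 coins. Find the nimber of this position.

0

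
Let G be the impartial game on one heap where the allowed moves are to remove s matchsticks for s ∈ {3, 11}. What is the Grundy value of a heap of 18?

1

Compute g(0), g(1), … for moves {3, 11}:
k:     0  1  2  3  4  5  6  7  8  9 10 11 12 13 14 15 16 17 18
g(k):  0  0  0  1  1  1  0  0  0  1  1  1  2  2  0  0  0  1  1
So g(18) = 1.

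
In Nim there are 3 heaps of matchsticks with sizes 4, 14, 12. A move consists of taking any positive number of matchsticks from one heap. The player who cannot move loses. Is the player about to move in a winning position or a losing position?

Compute the nim-sum pairwise:
4 ^ 14 = 10
10 ^ 12 = 6
The nim-sum is 6 ≠ 0, so this is an N-position: the player to move can win.

Winning position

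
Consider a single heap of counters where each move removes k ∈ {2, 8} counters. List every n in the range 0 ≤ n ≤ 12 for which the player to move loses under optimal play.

0, 1, 4, 5, 10, 11

Compute g(0), g(1), … for moves {2, 8}:
k:     0  1  2  3  4  5  6  7  8  9 10 11 12
g(k):  0  0  1  1  0  0  1  1  2  2  0  0  1
The P-positions (g = 0) in 0..12 are 0, 1, 4, 5, 10, 11.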